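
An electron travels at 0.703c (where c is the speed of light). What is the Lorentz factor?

v/c = 0.703, so (v/c)² = 0.494209
1 - (v/c)² = 0.505791
γ = 1/√(0.505791) = 1.406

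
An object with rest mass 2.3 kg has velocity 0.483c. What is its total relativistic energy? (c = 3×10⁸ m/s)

γ = 1/√(1 - 0.483²) = 1.142
mc² = 2.3 × (3×10⁸)² = 2.070×10¹⁷ J
E = γmc² = 1.142 × 2.070×10¹⁷ = 2.364×10¹⁷ J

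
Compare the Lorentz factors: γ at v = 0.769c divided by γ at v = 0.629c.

γ₁ = 1/√(1 - 0.769²) = 1.564
γ₂ = 1/√(1 - 0.629²) = 1.286
γ₁/γ₂ = 1.564/1.286 = 1.216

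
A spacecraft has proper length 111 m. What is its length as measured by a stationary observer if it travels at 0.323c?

Proper length L₀ = 111 m
γ = 1/√(1 - 0.323²) = 1.0566
L = L₀/γ = 111/1.0566 = 105.1 m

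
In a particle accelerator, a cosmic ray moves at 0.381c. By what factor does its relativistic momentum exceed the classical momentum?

p_rel = γmv, p_class = mv
Ratio = γ = 1/√(1 - 0.381²)
= 1/√(0.854839) = 1.082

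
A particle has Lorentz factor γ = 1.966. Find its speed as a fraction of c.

From γ = 1/√(1 - v²/c²):
1/γ² = 1/1.966² = 0.2587
v²/c² = 1 - 0.2587 = 0.7413
v/c = √(0.7413) = 0.8610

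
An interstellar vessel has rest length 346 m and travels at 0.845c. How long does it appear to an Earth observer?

Proper length L₀ = 346 m
γ = 1/√(1 - 0.845²) = 1.870
L = L₀/γ = 346/1.870 = 185.0 m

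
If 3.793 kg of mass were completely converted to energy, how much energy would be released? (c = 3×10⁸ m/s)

Using E = mc²:
c² = (3×10⁸)² = 9×10¹⁶ m²/s²
E = 3.793 × 9×10¹⁶ = 3.414×10¹⁷ J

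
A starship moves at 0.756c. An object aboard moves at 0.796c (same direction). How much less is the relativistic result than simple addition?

Classical: u' + v = 0.796 + 0.756 = 1.552c
Relativistic: u = (0.796 + 0.756)/(1 + 0.601776) = 1.552/1.601776 = 0.9689c
Difference: 1.552 - 0.9689 = 0.5831c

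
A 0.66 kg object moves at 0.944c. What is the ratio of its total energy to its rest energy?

E = γmc², E₀ = mc²
E/E₀ = γ = 1/√(1 - 0.944²) = 3.031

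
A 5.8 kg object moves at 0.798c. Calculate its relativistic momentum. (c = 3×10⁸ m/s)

γ = 1/√(1 - 0.798²) = 1.659
v = 0.798 × 3×10⁸ = 2.394×10⁸ m/s
p = γmv = 1.659 × 5.8 × 2.394×10⁸ = 2.304×10⁹ kg·m/s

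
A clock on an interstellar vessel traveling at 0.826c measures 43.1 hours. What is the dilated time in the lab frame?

Proper time Δt₀ = 43.1 hours
γ = 1/√(1 - 0.826²) = 1.774
Δt = γΔt₀ = 1.774 × 43.1 = 76.46 hours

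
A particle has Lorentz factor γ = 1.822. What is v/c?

From γ = 1/√(1 - v²/c²):
1/γ² = 1/1.822² = 0.3012
v²/c² = 1 - 0.3012 = 0.6988
v/c = √(0.6988) = 0.8359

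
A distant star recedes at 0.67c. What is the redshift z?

β = 0.67
(1+β)/(1-β) = 1.67/0.33 = 5.061
√(5.061) = 2.250
z = 2.250 - 1 = 1.250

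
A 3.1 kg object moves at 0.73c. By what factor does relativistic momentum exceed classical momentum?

p_rel = γmv, p_class = mv
Ratio = γ = 1/√(1 - 0.73²) = 1.463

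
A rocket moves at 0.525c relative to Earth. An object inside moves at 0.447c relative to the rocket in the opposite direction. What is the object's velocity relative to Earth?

Object's velocity in rocket frame is u' = -0.447c
u = (u' + v)/(1 + u'v/c²) = (v - 0.447)/(1 - 0.447·v/c²)
Numerator: 0.525 - 0.447 = 0.078
Denominator: 1 - 0.234675 = 0.765325
u = 0.078/0.765325 = 0.1019c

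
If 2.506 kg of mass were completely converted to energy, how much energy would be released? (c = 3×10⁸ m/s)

Using E = mc²:
c² = (3×10⁸)² = 9×10¹⁶ m²/s²
E = 2.506 × 9×10¹⁶ = 2.255×10¹⁷ J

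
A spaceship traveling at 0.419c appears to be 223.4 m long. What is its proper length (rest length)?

Contracted length L = 223.4 m
γ = 1/√(1 - 0.419²) = 1.101
L₀ = γL = 1.101 × 223.4 = 246.0 m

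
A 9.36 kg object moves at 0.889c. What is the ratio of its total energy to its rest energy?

E = γmc², E₀ = mc²
E/E₀ = γ = 1/√(1 - 0.889²) = 2.184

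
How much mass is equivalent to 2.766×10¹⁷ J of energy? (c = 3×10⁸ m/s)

From E = mc², we get m = E/c²
c² = (3×10⁸)² = 9×10¹⁶ m²/s²
m = 2.766×10¹⁷ / 9×10¹⁶ = 3.073 kg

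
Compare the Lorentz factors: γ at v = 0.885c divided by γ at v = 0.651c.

γ₁ = 1/√(1 - 0.885²) = 2.1478
γ₂ = 1/√(1 - 0.651²) = 1.3174
γ₁/γ₂ = 2.1478/1.3174 = 1.630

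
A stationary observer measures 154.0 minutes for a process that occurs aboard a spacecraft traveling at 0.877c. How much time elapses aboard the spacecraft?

Dilated time Δt = 154.0 minutes
γ = 1/√(1 - 0.877²) = 2.081
Δt₀ = Δt/γ = 154.0/2.081 = 74.00 minutes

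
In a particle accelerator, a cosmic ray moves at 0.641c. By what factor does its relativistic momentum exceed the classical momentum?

p_rel = γmv, p_class = mv
Ratio = γ = 1/√(1 - 0.641²)
= 1/√(0.589119) = 1.303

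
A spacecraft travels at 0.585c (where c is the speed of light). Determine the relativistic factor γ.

v/c = 0.585, so (v/c)² = 0.342225
1 - (v/c)² = 0.657775
γ = 1/√(0.657775) = 1.233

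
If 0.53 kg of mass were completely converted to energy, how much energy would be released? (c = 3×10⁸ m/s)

Using E = mc²:
c² = (3×10⁸)² = 9×10¹⁶ m²/s²
E = 0.53 × 9×10¹⁶ = 4.770×10¹⁶ J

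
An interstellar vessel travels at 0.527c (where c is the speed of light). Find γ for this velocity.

v/c = 0.527, so (v/c)² = 0.277729
1 - (v/c)² = 0.722271
γ = 1/√(0.722271) = 1.177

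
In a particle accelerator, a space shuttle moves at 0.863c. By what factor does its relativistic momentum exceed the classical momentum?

p_rel = γmv, p_class = mv
Ratio = γ = 1/√(1 - 0.863²)
= 1/√(0.255231) = 1.979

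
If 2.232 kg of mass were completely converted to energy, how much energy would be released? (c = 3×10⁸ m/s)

Using E = mc²:
c² = (3×10⁸)² = 9×10¹⁶ m²/s²
E = 2.232 × 9×10¹⁶ = 2.009×10¹⁷ J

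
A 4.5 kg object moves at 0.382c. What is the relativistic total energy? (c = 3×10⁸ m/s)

γ = 1/√(1 - 0.382²) = 1.082
mc² = 4.5 × (3×10⁸)² = 4.050×10¹⁷ J
E = γmc² = 1.082 × 4.050×10¹⁷ = 4.382×10¹⁷ J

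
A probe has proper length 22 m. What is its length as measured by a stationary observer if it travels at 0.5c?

Proper length L₀ = 22 m
γ = 1/√(1 - 0.5²) = 1.155
L = L₀/γ = 22/1.155 = 19.05 m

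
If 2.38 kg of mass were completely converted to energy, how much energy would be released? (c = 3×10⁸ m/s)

Using E = mc²:
c² = (3×10⁸)² = 9×10¹⁶ m²/s²
E = 2.38 × 9×10¹⁶ = 2.142×10¹⁷ J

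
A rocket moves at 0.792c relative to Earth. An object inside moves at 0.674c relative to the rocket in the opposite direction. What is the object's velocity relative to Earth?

Object's velocity in rocket frame is u' = -0.674c
u = (u' + v)/(1 + u'v/c²) = (v - 0.674)/(1 - 0.674·v/c²)
Numerator: 0.792 - 0.674 = 0.118
Denominator: 1 - 0.533808 = 0.466192
u = 0.118/0.466192 = 0.2531c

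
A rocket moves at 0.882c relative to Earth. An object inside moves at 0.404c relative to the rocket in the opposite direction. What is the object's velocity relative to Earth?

Object's velocity in rocket frame is u' = -0.404c
u = (u' + v)/(1 + u'v/c²) = (v - 0.404)/(1 - 0.404·v/c²)
Numerator: 0.882 - 0.404 = 0.478
Denominator: 1 - 0.356328 = 0.643672
u = 0.478/0.643672 = 0.7426c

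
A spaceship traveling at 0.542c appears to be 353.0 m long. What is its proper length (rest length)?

Contracted length L = 353.0 m
γ = 1/√(1 - 0.542²) = 1.1899
L₀ = γL = 1.1899 × 353.0 = 420.0 m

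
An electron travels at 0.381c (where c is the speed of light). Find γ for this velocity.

v/c = 0.381, so (v/c)² = 0.145161
1 - (v/c)² = 0.854839
γ = 1/√(0.854839) = 1.082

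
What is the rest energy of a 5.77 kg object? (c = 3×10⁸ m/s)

c² = (3×10⁸)² = 9.000×10¹⁶ m²/s²
E₀ = mc² = 5.77 × 9.000×10¹⁶ = 5.193×10¹⁷ J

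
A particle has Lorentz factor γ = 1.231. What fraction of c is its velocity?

From γ = 1/√(1 - v²/c²):
1/γ² = 1/1.231² = 0.6599
v²/c² = 1 - 0.6599 = 0.3401
v/c = √(0.3401) = 0.5832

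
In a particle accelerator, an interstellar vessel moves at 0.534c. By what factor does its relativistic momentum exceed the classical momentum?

p_rel = γmv, p_class = mv
Ratio = γ = 1/√(1 - 0.534²)
= 1/√(0.714844) = 1.183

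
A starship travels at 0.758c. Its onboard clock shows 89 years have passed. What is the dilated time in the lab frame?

Proper time Δt₀ = 89 years
γ = 1/√(1 - 0.758²) = 1.533
Δt = γΔt₀ = 1.533 × 89 = 136.4 years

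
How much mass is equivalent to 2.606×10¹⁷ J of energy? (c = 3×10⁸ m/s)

From E = mc², we get m = E/c²
c² = (3×10⁸)² = 9×10¹⁶ m²/s²
m = 2.606×10¹⁷ / 9×10¹⁶ = 2.896 kg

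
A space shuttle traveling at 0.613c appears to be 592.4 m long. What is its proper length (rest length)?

Contracted length L = 592.4 m
γ = 1/√(1 - 0.613²) = 1.2657
L₀ = γL = 1.2657 × 592.4 = 749.8 m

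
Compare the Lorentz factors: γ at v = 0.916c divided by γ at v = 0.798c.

γ₁ = 1/√(1 - 0.916²) = 2.4927
γ₂ = 1/√(1 - 0.798²) = 1.6593
γ₁/γ₂ = 2.4927/1.6593 = 1.502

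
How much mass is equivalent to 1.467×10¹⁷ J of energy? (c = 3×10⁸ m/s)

From E = mc², we get m = E/c²
c² = (3×10⁸)² = 9×10¹⁶ m²/s²
m = 1.467×10¹⁷ / 9×10¹⁶ = 1.630 kg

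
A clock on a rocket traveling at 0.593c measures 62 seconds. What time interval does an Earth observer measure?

Proper time Δt₀ = 62 seconds
γ = 1/√(1 - 0.593²) = 1.242
Δt = γΔt₀ = 1.242 × 62 = 77.00 seconds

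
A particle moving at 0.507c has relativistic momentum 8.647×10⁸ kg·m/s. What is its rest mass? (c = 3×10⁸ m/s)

γ = 1/√(1 - 0.507²) = 1.1602
v = 0.507 × 3×10⁸ = 1.521×10⁸ m/s
m = p/(γv) = 8.647×10⁸/(1.1602 × 1.521×10⁸) = 4.900 kg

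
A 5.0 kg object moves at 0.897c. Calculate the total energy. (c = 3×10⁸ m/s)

γ = 1/√(1 - 0.897²) = 2.262
mc² = 5.0 × (3×10⁸)² = 4.500×10¹⁷ J
E = γmc² = 2.262 × 4.500×10¹⁷ = 1.018×10¹⁸ J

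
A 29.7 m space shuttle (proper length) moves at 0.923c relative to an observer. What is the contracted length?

Proper length L₀ = 29.7 m
γ = 1/√(1 - 0.923²) = 2.599
L = L₀/γ = 29.7/2.599 = 11.43 m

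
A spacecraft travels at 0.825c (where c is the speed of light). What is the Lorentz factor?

v/c = 0.825, so (v/c)² = 0.680625
1 - (v/c)² = 0.319375
γ = 1/√(0.319375) = 1.769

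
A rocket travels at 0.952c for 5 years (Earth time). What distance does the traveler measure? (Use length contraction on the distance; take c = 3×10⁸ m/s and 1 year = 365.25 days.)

Earth distance: d = v × t = 0.952c × 5 yr = 4.506×10¹⁶ m
γ = 3.267
d' = d/γ = 4.506×10¹⁶/3.267 = 1.379×10¹⁶ m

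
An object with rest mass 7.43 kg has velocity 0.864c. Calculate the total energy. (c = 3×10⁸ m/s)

γ = 1/√(1 - 0.864²) = 1.986
mc² = 7.43 × (3×10⁸)² = 6.687×10¹⁷ J
E = γmc² = 1.986 × 6.687×10¹⁷ = 1.328×10¹⁸ J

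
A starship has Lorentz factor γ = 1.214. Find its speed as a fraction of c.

From γ = 1/√(1 - v²/c²):
1/γ² = 1/1.214² = 0.6785
v²/c² = 1 - 0.6785 = 0.3215
v/c = √(0.3215) = 0.5670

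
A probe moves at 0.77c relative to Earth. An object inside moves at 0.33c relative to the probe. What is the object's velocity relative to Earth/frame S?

u = (u' + v)/(1 + u'v/c²)
Numerator: 0.33 + 0.77 = 1.1
Denominator: 1 + 0.2541 = 1.2541
u = 1.1/1.2541 = 0.8771c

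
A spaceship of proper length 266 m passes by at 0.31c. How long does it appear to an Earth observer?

Proper length L₀ = 266 m
γ = 1/√(1 - 0.31²) = 1.052
L = L₀/γ = 266/1.052 = 252.9 m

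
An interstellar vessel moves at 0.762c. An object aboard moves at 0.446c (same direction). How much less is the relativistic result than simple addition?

Classical: u' + v = 0.446 + 0.762 = 1.208c
Relativistic: u = (0.446 + 0.762)/(1 + 0.339852) = 1.208/1.339852 = 0.9016c
Difference: 1.208 - 0.9016 = 0.3064c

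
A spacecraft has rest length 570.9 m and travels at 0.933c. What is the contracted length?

Proper length L₀ = 570.9 m
γ = 1/√(1 - 0.933²) = 2.7787
L = L₀/γ = 570.9/2.7787 = 205.5 m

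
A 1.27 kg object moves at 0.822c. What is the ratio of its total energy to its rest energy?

E = γmc², E₀ = mc²
E/E₀ = γ = 1/√(1 - 0.822²) = 1.756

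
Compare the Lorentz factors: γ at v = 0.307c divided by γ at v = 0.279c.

γ₁ = 1/√(1 - 0.307²) = 1.0507
γ₂ = 1/√(1 - 0.279²) = 1.0414
γ₁/γ₂ = 1.0507/1.0414 = 1.009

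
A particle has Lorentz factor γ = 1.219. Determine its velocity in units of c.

From γ = 1/√(1 - v²/c²):
1/γ² = 1/1.219² = 0.67297
v²/c² = 1 - 0.67297 = 0.32703
v/c = √(0.32703) = 0.5719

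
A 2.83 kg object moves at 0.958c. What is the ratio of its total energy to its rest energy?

E = γmc², E₀ = mc²
E/E₀ = γ = 1/√(1 - 0.958²) = 3.487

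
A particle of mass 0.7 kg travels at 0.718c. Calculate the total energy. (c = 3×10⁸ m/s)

γ = 1/√(1 - 0.718²) = 1.4367
mc² = 0.7 × (3×10⁸)² = 6.300×10¹⁶ J
E = γmc² = 1.4367 × 6.300×10¹⁶ = 9.051×10¹⁶ J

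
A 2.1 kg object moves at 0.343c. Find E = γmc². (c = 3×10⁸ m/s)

γ = 1/√(1 - 0.343²) = 1.0646
mc² = 2.1 × (3×10⁸)² = 1.890×10¹⁷ J
E = γmc² = 1.0646 × 1.890×10¹⁷ = 2.012×10¹⁷ J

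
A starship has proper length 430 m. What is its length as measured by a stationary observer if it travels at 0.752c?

Proper length L₀ = 430 m
γ = 1/√(1 - 0.752²) = 1.5171
L = L₀/γ = 430/1.5171 = 283.4 m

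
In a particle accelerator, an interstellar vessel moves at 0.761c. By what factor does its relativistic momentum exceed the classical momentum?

p_rel = γmv, p_class = mv
Ratio = γ = 1/√(1 - 0.761²)
= 1/√(0.420879) = 1.541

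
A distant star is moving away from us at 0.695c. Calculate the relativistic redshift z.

β = 0.695
(1+β)/(1-β) = 1.695/0.305 = 5.557
√(5.557) = 2.357
z = 2.357 - 1 = 1.357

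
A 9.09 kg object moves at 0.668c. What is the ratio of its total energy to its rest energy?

E = γmc², E₀ = mc²
E/E₀ = γ = 1/√(1 - 0.668²) = 1.344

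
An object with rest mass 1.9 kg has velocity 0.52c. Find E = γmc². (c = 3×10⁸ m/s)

γ = 1/√(1 - 0.52²) = 1.171
mc² = 1.9 × (3×10⁸)² = 1.710×10¹⁷ J
E = γmc² = 1.171 × 1.710×10¹⁷ = 2.002×10¹⁷ J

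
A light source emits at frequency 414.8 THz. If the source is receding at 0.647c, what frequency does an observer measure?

β = v/c = 0.647
(1-β)/(1+β) = 0.353/1.647 = 0.21433
Doppler factor = √(0.21433) = 0.46296
f_obs = 414.8 × 0.46296 = 192.0 THz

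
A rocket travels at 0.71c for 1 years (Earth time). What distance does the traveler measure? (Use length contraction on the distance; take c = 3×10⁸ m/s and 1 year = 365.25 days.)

Earth distance: d = v × t = 0.71c × 1 yr = 6.72177×10¹⁵ m
γ = 1.42005
d' = d/γ = 6.72177×10¹⁵/1.42005 = 4.733×10¹⁵ m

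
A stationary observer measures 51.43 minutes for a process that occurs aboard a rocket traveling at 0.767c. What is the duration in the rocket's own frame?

Dilated time Δt = 51.43 minutes
γ = 1/√(1 - 0.767²) = 1.5585
Δt₀ = Δt/γ = 51.43/1.5585 = 33.00 minutes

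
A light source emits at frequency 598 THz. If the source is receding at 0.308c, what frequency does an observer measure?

β = v/c = 0.308
(1-β)/(1+β) = 0.692/1.308 = 0.5291
Doppler factor = √(0.5291) = 0.7274
f_obs = 598 × 0.7274 = 435.0 THz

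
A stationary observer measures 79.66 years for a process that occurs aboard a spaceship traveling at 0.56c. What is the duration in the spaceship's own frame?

Dilated time Δt = 79.66 years
γ = 1/√(1 - 0.56²) = 1.207
Δt₀ = Δt/γ = 79.66/1.207 = 66.00 years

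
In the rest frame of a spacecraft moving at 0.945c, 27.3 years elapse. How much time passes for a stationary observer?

Proper time Δt₀ = 27.3 years
γ = 1/√(1 - 0.945²) = 3.0574
Δt = γΔt₀ = 3.0574 × 27.3 = 83.47 years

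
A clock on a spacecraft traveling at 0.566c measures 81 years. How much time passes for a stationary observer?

Proper time Δt₀ = 81 years
γ = 1/√(1 - 0.566²) = 1.213
Δt = γΔt₀ = 1.213 × 81 = 98.25 years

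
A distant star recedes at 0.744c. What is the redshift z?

β = 0.744
(1+β)/(1-β) = 1.744/0.256 = 6.813
√(6.813) = 2.610
z = 2.610 - 1 = 1.610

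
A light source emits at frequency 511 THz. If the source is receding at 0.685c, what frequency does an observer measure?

β = v/c = 0.685
(1-β)/(1+β) = 0.315/1.685 = 0.18694
Doppler factor = √(0.18694) = 0.43237
f_obs = 511 × 0.43237 = 220.9 THz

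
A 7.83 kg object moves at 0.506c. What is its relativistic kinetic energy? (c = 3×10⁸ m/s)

γ = 1/√(1 - 0.506²) = 1.1594
γ - 1 = 0.1594
KE = (γ-1)mc² = 0.1594 × 7.83 × (3×10⁸)² = 1.123×10¹⁷ J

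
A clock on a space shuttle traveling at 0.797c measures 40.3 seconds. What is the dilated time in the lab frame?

Proper time Δt₀ = 40.3 seconds
γ = 1/√(1 - 0.797²) = 1.6557
Δt = γΔt₀ = 1.6557 × 40.3 = 66.72 seconds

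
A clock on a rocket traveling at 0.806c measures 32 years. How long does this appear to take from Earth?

Proper time Δt₀ = 32 years
γ = 1/√(1 - 0.806²) = 1.6894
Δt = γΔt₀ = 1.6894 × 32 = 54.06 years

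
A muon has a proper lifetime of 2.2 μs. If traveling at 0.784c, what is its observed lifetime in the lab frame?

Proper lifetime τ₀ = 2.2 μs
γ = 1/√(1 - 0.784²) = 1.611
τ = γτ₀ = 1.611 × 2.2 μs = 3.544 μs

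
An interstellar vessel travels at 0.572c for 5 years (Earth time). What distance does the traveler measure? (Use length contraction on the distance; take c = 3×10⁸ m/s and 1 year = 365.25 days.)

Earth distance: d = v × t = 0.572c × 5 yr = 2.708×10¹⁶ m
γ = 1.219
d' = d/γ = 2.708×10¹⁶/1.219 = 2.221×10¹⁶ m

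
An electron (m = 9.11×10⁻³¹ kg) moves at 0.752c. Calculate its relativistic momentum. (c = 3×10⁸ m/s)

γ = 1/√(1 - 0.752²) = 1.517
v = 0.752 × 3×10⁸ = 2.256×10⁸ m/s
p = γmv = 1.517 × 9.11×10⁻³¹ × 2.256×10⁸ = 3.118×10⁻²² kg·m/s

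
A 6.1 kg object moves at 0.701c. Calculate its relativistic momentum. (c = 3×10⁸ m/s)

γ = 1/√(1 - 0.701²) = 1.402
v = 0.701 × 3×10⁸ = 2.103×10⁸ m/s
p = γmv = 1.402 × 6.1 × 2.103×10⁸ = 1.799×10⁹ kg·m/s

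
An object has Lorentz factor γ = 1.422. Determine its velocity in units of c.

From γ = 1/√(1 - v²/c²):
1/γ² = 1/1.422² = 0.4945
v²/c² = 1 - 0.4945 = 0.5055
v/c = √(0.5055) = 0.7110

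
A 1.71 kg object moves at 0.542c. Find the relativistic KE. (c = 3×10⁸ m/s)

γ = 1/√(1 - 0.542²) = 1.1899
γ - 1 = 0.1899
KE = (γ-1)mc² = 0.1899 × 1.71 × (3×10⁸)² = 2.923×10¹⁶ J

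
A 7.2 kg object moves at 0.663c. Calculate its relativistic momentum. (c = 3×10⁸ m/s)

γ = 1/√(1 - 0.663²) = 1.336
v = 0.663 × 3×10⁸ = 1.989×10⁸ m/s
p = γmv = 1.336 × 7.2 × 1.989×10⁸ = 1.913×10⁹ kg·m/s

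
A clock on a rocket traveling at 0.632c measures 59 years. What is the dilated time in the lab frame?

Proper time Δt₀ = 59 years
γ = 1/√(1 - 0.632²) = 1.2904
Δt = γΔt₀ = 1.2904 × 59 = 76.13 years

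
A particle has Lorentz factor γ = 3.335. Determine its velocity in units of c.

From γ = 1/√(1 - v²/c²):
1/γ² = 1/3.335² = 0.08991
v²/c² = 1 - 0.08991 = 0.9101
v/c = √(0.9101) = 0.9540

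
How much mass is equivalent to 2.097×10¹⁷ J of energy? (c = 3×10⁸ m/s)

From E = mc², we get m = E/c²
c² = (3×10⁸)² = 9×10¹⁶ m²/s²
m = 2.097×10¹⁷ / 9×10¹⁶ = 2.330 kg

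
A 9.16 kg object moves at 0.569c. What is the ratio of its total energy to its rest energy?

E = γmc², E₀ = mc²
E/E₀ = γ = 1/√(1 - 0.569²) = 1.216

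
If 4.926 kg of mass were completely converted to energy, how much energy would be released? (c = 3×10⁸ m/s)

Using E = mc²:
c² = (3×10⁸)² = 9×10¹⁶ m²/s²
E = 4.926 × 9×10¹⁶ = 4.433×10¹⁷ J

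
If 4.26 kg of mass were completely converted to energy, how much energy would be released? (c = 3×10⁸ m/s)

Using E = mc²:
c² = (3×10⁸)² = 9×10¹⁶ m²/s²
E = 4.26 × 9×10¹⁶ = 3.834×10¹⁷ J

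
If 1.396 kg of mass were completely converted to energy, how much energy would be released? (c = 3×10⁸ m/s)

Using E = mc²:
c² = (3×10⁸)² = 9×10¹⁶ m²/s²
E = 1.396 × 9×10¹⁶ = 1.256×10¹⁷ J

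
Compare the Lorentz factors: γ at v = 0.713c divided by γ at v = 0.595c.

γ₁ = 1/√(1 - 0.713²) = 1.426
γ₂ = 1/√(1 - 0.595²) = 1.244
γ₁/γ₂ = 1.426/1.244 = 1.146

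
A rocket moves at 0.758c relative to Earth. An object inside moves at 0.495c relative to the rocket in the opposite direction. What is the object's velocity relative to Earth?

Object's velocity in rocket frame is u' = -0.495c
u = (u' + v)/(1 + u'v/c²) = (v - 0.495)/(1 - 0.495·v/c²)
Numerator: 0.758 - 0.495 = 0.263
Denominator: 1 - 0.37521 = 0.62479
u = 0.263/0.62479 = 0.4209c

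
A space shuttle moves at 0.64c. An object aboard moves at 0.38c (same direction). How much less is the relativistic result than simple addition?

Classical: u' + v = 0.38 + 0.64 = 1.02c
Relativistic: u = (0.38 + 0.64)/(1 + 0.2432) = 1.02/1.2432 = 0.8205c
Difference: 1.02 - 0.8205 = 0.1995c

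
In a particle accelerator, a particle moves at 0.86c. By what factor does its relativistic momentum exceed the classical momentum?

p_rel = γmv, p_class = mv
Ratio = γ = 1/√(1 - 0.86²)
= 1/√(0.2604) = 1.960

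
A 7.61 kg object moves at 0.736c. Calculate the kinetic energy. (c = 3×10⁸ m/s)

γ = 1/√(1 - 0.736²) = 1.4771
γ - 1 = 0.4771
KE = (γ-1)mc² = 0.4771 × 7.61 × (3×10⁸)² = 3.268×10¹⁷ J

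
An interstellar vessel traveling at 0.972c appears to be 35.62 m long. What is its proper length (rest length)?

Contracted length L = 35.62 m
γ = 1/√(1 - 0.972²) = 4.256
L₀ = γL = 4.256 × 35.62 = 151.6 m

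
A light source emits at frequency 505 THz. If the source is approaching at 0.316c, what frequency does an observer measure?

β = v/c = 0.316
(1+β)/(1-β) = 1.316/0.684 = 1.924
Doppler factor = √(1.924) = 1.3871
f_obs = 505 × 1.3871 = 700.5 THz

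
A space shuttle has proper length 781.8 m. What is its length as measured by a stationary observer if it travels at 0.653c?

Proper length L₀ = 781.8 m
γ = 1/√(1 - 0.653²) = 1.3204
L = L₀/γ = 781.8/1.3204 = 592.1 m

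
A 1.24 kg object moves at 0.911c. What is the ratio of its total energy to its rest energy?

E = γmc², E₀ = mc²
E/E₀ = γ = 1/√(1 - 0.911²) = 2.425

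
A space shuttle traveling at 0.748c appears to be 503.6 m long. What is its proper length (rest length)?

Contracted length L = 503.6 m
γ = 1/√(1 - 0.748²) = 1.5067
L₀ = γL = 1.5067 × 503.6 = 758.8 m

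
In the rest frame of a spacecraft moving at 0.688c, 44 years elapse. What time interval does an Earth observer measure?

Proper time Δt₀ = 44 years
γ = 1/√(1 - 0.688²) = 1.378
Δt = γΔt₀ = 1.378 × 44 = 60.63 years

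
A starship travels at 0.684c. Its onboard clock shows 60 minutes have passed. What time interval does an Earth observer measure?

Proper time Δt₀ = 60 minutes
γ = 1/√(1 - 0.684²) = 1.3708
Δt = γΔt₀ = 1.3708 × 60 = 82.25 minutes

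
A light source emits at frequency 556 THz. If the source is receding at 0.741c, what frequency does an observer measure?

β = v/c = 0.741
(1-β)/(1+β) = 0.259/1.741 = 0.1488
Doppler factor = √(0.1488) = 0.3857
f_obs = 556 × 0.3857 = 214.4 THz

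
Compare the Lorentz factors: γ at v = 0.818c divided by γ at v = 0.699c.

γ₁ = 1/√(1 - 0.818²) = 1.738
γ₂ = 1/√(1 - 0.699²) = 1.398
γ₁/γ₂ = 1.738/1.398 = 1.243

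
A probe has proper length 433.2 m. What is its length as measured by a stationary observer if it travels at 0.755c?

Proper length L₀ = 433.2 m
γ = 1/√(1 - 0.755²) = 1.525
L = L₀/γ = 433.2/1.525 = 284.1 m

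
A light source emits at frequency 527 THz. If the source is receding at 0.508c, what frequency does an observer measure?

β = v/c = 0.508
(1-β)/(1+β) = 0.492/1.508 = 0.3263
Doppler factor = √(0.3263) = 0.5712
f_obs = 527 × 0.5712 = 301.0 THz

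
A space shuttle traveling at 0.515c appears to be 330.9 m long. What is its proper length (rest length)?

Contracted length L = 330.9 m
γ = 1/√(1 - 0.515²) = 1.1666
L₀ = γL = 1.1666 × 330.9 = 386.0 m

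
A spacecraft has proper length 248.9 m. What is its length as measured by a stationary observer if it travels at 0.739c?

Proper length L₀ = 248.9 m
γ = 1/√(1 - 0.739²) = 1.484
L = L₀/γ = 248.9/1.484 = 167.7 m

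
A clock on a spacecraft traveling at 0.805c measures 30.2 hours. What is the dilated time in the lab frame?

Proper time Δt₀ = 30.2 hours
γ = 1/√(1 - 0.805²) = 1.68556
Δt = γΔt₀ = 1.68556 × 30.2 = 50.90 hours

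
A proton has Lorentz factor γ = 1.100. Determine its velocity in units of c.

From γ = 1/√(1 - v²/c²):
1/γ² = 1/1.100² = 0.82645
v²/c² = 1 - 0.82645 = 0.17355
v/c = √(0.17355) = 0.4166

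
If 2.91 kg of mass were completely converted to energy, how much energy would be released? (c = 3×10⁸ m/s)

Using E = mc²:
c² = (3×10⁸)² = 9×10¹⁶ m²/s²
E = 2.91 × 9×10¹⁶ = 2.619×10¹⁷ J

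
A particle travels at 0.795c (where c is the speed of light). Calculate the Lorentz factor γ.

v/c = 0.795, so (v/c)² = 0.632025
1 - (v/c)² = 0.367975
γ = 1/√(0.367975) = 1.649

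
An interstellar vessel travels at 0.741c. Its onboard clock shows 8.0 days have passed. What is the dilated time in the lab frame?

Proper time Δt₀ = 8.0 days
γ = 1/√(1 - 0.741²) = 1.489
Δt = γΔt₀ = 1.489 × 8.0 = 11.91 days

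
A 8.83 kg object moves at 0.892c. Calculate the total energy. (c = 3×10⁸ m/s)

γ = 1/√(1 - 0.892²) = 2.212
mc² = 8.83 × (3×10⁸)² = 7.947×10¹⁷ J
E = γmc² = 2.212 × 7.947×10¹⁷ = 1.758×10¹⁸ J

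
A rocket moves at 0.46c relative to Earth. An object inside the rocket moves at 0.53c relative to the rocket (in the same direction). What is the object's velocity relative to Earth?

u = (u' + v)/(1 + u'v/c²)
Numerator: 0.53 + 0.46 = 0.99
Denominator: 1 + 0.2438 = 1.2438
u = 0.99/1.2438 = 0.7959c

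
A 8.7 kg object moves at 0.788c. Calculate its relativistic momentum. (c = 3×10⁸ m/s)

γ = 1/√(1 - 0.788²) = 1.62423
v = 0.788 × 3×10⁸ = 2.364×10⁸ m/s
p = γmv = 1.62423 × 8.7 × 2.364×10⁸ = 3.341×10⁹ kg·m/s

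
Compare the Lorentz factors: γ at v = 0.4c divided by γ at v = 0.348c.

γ₁ = 1/√(1 - 0.4²) = 1.0911
γ₂ = 1/√(1 - 0.348²) = 1.0667
γ₁/γ₂ = 1.0911/1.0667 = 1.023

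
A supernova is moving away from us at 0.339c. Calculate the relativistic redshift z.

β = 0.339
(1+β)/(1-β) = 1.339/0.661 = 2.0257
√(2.0257) = 1.4233
z = 1.4233 - 1 = 0.4233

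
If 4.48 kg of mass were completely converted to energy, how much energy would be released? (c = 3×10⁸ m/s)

Using E = mc²:
c² = (3×10⁸)² = 9×10¹⁶ m²/s²
E = 4.48 × 9×10¹⁶ = 4.032×10¹⁷ J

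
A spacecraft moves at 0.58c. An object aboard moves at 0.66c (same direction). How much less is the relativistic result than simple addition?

Classical: u' + v = 0.66 + 0.58 = 1.24c
Relativistic: u = (0.66 + 0.58)/(1 + 0.3828) = 1.24/1.3828 = 0.8967c
Difference: 1.24 - 0.8967 = 0.3433c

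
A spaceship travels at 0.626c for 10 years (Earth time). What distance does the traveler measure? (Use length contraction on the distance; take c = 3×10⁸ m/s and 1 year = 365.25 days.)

Earth distance: d = v × t = 0.626c × 10 yr = 5.9265×10¹⁶ m
γ = 1.2823
d' = d/γ = 5.9265×10¹⁶/1.2823 = 4.622×10¹⁶ m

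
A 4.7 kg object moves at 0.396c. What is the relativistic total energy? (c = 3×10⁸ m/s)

γ = 1/√(1 - 0.396²) = 1.08903
mc² = 4.7 × (3×10⁸)² = 4.230×10¹⁷ J
E = γmc² = 1.08903 × 4.230×10¹⁷ = 4.607×10¹⁷ J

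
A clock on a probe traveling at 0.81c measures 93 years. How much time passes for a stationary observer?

Proper time Δt₀ = 93 years
γ = 1/√(1 - 0.81²) = 1.705
Δt = γΔt₀ = 1.705 × 93 = 158.6 years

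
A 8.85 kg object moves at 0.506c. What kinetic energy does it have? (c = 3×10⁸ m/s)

γ = 1/√(1 - 0.506²) = 1.15938
γ - 1 = 0.15938
KE = (γ-1)mc² = 0.15938 × 8.85 × (3×10⁸)² = 1.269×10¹⁷ J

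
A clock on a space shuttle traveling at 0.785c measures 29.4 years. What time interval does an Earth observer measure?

Proper time Δt₀ = 29.4 years
γ = 1/√(1 - 0.785²) = 1.6142
Δt = γΔt₀ = 1.6142 × 29.4 = 47.46 years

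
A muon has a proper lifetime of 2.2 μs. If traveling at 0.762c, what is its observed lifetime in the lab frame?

Proper lifetime τ₀ = 2.2 μs
γ = 1/√(1 - 0.762²) = 1.544
τ = γτ₀ = 1.544 × 2.2 μs = 3.397 μs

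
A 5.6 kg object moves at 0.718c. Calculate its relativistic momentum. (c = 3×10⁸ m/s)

γ = 1/√(1 - 0.718²) = 1.437
v = 0.718 × 3×10⁸ = 2.154×10⁸ m/s
p = γmv = 1.437 × 5.6 × 2.154×10⁸ = 1.733×10⁹ kg·m/s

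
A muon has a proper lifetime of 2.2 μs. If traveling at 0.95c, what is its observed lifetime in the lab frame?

Proper lifetime τ₀ = 2.2 μs
γ = 1/√(1 - 0.95²) = 3.2026
τ = γτ₀ = 3.2026 × 2.2 μs = 7.046 μs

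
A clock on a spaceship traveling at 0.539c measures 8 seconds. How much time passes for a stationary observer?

Proper time Δt₀ = 8 seconds
γ = 1/√(1 - 0.539²) = 1.1872
Δt = γΔt₀ = 1.1872 × 8 = 9.498 seconds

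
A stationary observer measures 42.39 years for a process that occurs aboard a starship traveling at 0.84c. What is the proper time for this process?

Dilated time Δt = 42.39 years
γ = 1/√(1 - 0.84²) = 1.843
Δt₀ = Δt/γ = 42.39/1.843 = 23.00 years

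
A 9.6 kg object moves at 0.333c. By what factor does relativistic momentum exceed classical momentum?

p_rel = γmv, p_class = mv
Ratio = γ = 1/√(1 - 0.333²) = 1.061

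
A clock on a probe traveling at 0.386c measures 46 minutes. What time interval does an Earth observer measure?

Proper time Δt₀ = 46 minutes
γ = 1/√(1 - 0.386²) = 1.084
Δt = γΔt₀ = 1.084 × 46 = 49.86 minutes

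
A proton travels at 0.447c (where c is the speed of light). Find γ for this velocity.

v/c = 0.447, so (v/c)² = 0.199809
1 - (v/c)² = 0.800191
γ = 1/√(0.800191) = 1.118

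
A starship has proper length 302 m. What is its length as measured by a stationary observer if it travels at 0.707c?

Proper length L₀ = 302 m
γ = 1/√(1 - 0.707²) = 1.414
L = L₀/γ = 302/1.414 = 213.6 m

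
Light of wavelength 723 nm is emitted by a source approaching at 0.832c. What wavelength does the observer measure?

β = 0.832
Wavelength Doppler factor = √(0.168/1.832) = √(0.09170) = 0.3028
λ_obs = 723 × 0.3028 = 218.9 nm (blueshift)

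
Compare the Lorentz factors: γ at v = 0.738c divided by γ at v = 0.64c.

γ₁ = 1/√(1 - 0.738²) = 1.482
γ₂ = 1/√(1 - 0.64²) = 1.301
γ₁/γ₂ = 1.482/1.301 = 1.139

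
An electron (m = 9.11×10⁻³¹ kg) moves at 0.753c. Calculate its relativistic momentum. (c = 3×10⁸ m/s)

γ = 1/√(1 - 0.753²) = 1.5197
v = 0.753 × 3×10⁸ = 2.259×10⁸ m/s
p = γmv = 1.5197 × 9.11×10⁻³¹ × 2.259×10⁸ = 3.127×10⁻²² kg·m/s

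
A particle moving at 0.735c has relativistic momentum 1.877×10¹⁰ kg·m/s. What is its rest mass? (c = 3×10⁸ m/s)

γ = 1/√(1 - 0.735²) = 1.4748
v = 0.735 × 3×10⁸ = 2.205×10⁸ m/s
m = p/(γv) = 1.877×10¹⁰/(1.4748 × 2.205×10⁸) = 57.72 kg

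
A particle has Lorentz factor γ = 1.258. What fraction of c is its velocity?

From γ = 1/√(1 - v²/c²):
1/γ² = 1/1.258² = 0.6319
v²/c² = 1 - 0.6319 = 0.3681
v/c = √(0.3681) = 0.6067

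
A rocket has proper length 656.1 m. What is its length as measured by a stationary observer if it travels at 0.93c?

Proper length L₀ = 656.1 m
γ = 1/√(1 - 0.93²) = 2.7206
L = L₀/γ = 656.1/2.7206 = 241.2 m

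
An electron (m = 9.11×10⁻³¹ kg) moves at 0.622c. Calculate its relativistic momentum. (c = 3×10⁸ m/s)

γ = 1/√(1 - 0.622²) = 1.277
v = 0.622 × 3×10⁸ = 1.866×10⁸ m/s
p = γmv = 1.277 × 9.11×10⁻³¹ × 1.866×10⁸ = 2.171×10⁻²² kg·m/s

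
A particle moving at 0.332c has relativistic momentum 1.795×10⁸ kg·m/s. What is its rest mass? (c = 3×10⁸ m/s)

γ = 1/√(1 - 0.332²) = 1.060
v = 0.332 × 3×10⁸ = 9.960×10⁷ m/s
m = p/(γv) = 1.795×10⁸/(1.060 × 9.960×10⁷) = 1.700 kg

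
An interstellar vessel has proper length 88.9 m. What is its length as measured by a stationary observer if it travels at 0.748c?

Proper length L₀ = 88.9 m
γ = 1/√(1 - 0.748²) = 1.5067
L = L₀/γ = 88.9/1.5067 = 59.00 m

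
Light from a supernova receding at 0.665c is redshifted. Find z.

β = 0.665
(1+β)/(1-β) = 1.665/0.335 = 4.970
√(4.970) = 2.229
z = 2.229 - 1 = 1.229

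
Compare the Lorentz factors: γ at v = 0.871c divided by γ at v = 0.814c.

γ₁ = 1/√(1 - 0.871²) = 2.035
γ₂ = 1/√(1 - 0.814²) = 1.722
γ₁/γ₂ = 2.035/1.722 = 1.182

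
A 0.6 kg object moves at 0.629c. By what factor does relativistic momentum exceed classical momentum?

p_rel = γmv, p_class = mv
Ratio = γ = 1/√(1 - 0.629²) = 1.286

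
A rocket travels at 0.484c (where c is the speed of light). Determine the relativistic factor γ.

v/c = 0.484, so (v/c)² = 0.234256
1 - (v/c)² = 0.765744
γ = 1/√(0.765744) = 1.143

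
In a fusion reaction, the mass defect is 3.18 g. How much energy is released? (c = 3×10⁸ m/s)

Convert mass defect: Δm = 3.18 g = 0.00318 kg
E = Δm·c² = 0.00318 × (3×10⁸)²
= 0.00318 × 9×10¹⁶ = 2.862×10¹⁴ J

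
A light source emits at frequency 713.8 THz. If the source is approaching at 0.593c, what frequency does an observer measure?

β = v/c = 0.593
(1+β)/(1-β) = 1.593/0.407 = 3.914
Doppler factor = √(3.914) = 1.978
f_obs = 713.8 × 1.978 = 1412 THz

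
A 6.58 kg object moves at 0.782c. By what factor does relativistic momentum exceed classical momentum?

p_rel = γmv, p_class = mv
Ratio = γ = 1/√(1 - 0.782²) = 1.604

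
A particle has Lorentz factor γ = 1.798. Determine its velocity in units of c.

From γ = 1/√(1 - v²/c²):
1/γ² = 1/1.798² = 0.3093
v²/c² = 1 - 0.3093 = 0.6907
v/c = √(0.6907) = 0.8311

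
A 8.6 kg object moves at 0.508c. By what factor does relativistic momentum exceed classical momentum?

p_rel = γmv, p_class = mv
Ratio = γ = 1/√(1 - 0.508²) = 1.161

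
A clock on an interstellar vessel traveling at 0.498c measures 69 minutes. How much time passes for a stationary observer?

Proper time Δt₀ = 69 minutes
γ = 1/√(1 - 0.498²) = 1.1532
Δt = γΔt₀ = 1.1532 × 69 = 79.57 minutes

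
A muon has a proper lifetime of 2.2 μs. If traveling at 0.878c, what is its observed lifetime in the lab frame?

Proper lifetime τ₀ = 2.2 μs
γ = 1/√(1 - 0.878²) = 2.089
τ = γτ₀ = 2.089 × 2.2 μs = 4.596 μs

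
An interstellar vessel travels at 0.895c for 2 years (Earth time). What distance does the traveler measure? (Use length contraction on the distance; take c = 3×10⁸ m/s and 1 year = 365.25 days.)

Earth distance: d = v × t = 0.895c × 2 yr = 1.6946×10¹⁶ m
γ = 2.2418
d' = d/γ = 1.6946×10¹⁶/2.2418 = 7.559×10¹⁵ m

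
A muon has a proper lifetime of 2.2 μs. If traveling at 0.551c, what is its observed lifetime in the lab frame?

Proper lifetime τ₀ = 2.2 μs
γ = 1/√(1 - 0.551²) = 1.198
τ = γτ₀ = 1.198 × 2.2 μs = 2.636 μs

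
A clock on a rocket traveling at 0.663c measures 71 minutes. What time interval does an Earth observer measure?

Proper time Δt₀ = 71 minutes
γ = 1/√(1 - 0.663²) = 1.3358
Δt = γΔt₀ = 1.3358 × 71 = 94.84 minutes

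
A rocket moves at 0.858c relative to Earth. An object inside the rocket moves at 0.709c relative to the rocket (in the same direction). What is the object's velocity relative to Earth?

u = (u' + v)/(1 + u'v/c²)
Numerator: 0.709 + 0.858 = 1.567
Denominator: 1 + 0.608322 = 1.608322
u = 1.567/1.608322 = 0.9743c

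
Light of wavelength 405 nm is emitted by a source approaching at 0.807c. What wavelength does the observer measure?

β = 0.807
Wavelength Doppler factor = √(0.193/1.807) = √(0.1068) = 0.3268
λ_obs = 405 × 0.3268 = 132.4 nm (blueshift)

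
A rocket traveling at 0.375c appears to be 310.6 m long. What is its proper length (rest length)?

Contracted length L = 310.6 m
γ = 1/√(1 - 0.375²) = 1.079
L₀ = γL = 1.079 × 310.6 = 335.1 m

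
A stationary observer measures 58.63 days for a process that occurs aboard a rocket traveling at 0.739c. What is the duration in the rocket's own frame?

Dilated time Δt = 58.63 days
γ = 1/√(1 - 0.739²) = 1.4843
Δt₀ = Δt/γ = 58.63/1.4843 = 39.50 days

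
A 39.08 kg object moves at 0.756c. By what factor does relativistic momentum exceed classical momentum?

p_rel = γmv, p_class = mv
Ratio = γ = 1/√(1 - 0.756²) = 1.528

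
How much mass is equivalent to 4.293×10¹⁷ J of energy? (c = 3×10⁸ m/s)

From E = mc², we get m = E/c²
c² = (3×10⁸)² = 9×10¹⁶ m²/s²
m = 4.293×10¹⁷ / 9×10¹⁶ = 4.770 kg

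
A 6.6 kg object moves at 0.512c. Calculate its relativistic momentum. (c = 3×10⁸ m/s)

γ = 1/√(1 - 0.512²) = 1.164
v = 0.512 × 3×10⁸ = 1.536×10⁸ m/s
p = γmv = 1.164 × 6.6 × 1.536×10⁸ = 1.180×10⁹ kg·m/s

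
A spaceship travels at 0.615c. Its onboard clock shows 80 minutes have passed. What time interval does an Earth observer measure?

Proper time Δt₀ = 80 minutes
γ = 1/√(1 - 0.615²) = 1.2682
Δt = γΔt₀ = 1.2682 × 80 = 101.5 minutes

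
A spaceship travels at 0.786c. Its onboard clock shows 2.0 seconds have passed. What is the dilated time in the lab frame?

Proper time Δt₀ = 2.0 seconds
γ = 1/√(1 - 0.786²) = 1.6175
Δt = γΔt₀ = 1.6175 × 2.0 = 3.235 seconds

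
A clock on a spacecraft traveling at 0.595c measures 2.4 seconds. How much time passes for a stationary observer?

Proper time Δt₀ = 2.4 seconds
γ = 1/√(1 - 0.595²) = 1.244
Δt = γΔt₀ = 1.244 × 2.4 = 2.986 seconds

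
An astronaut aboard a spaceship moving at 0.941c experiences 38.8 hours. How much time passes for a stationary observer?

Proper time Δt₀ = 38.8 hours
γ = 1/√(1 - 0.941²) = 2.955
Δt = γΔt₀ = 2.955 × 38.8 = 114.7 hours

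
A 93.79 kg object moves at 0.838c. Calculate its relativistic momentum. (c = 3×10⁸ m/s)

γ = 1/√(1 - 0.838²) = 1.8326
v = 0.838 × 3×10⁸ = 2.514×10⁸ m/s
p = γmv = 1.8326 × 93.79 × 2.514×10⁸ = 4.321×10¹⁰ kg·m/s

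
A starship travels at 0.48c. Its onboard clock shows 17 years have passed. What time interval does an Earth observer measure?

Proper time Δt₀ = 17 years
γ = 1/√(1 - 0.48²) = 1.140
Δt = γΔt₀ = 1.140 × 17 = 19.38 years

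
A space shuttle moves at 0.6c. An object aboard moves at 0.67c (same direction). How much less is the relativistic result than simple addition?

Classical: u' + v = 0.67 + 0.6 = 1.27c
Relativistic: u = (0.67 + 0.6)/(1 + 0.402) = 1.27/1.402 = 0.9058c
Difference: 1.27 - 0.9058 = 0.3642c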